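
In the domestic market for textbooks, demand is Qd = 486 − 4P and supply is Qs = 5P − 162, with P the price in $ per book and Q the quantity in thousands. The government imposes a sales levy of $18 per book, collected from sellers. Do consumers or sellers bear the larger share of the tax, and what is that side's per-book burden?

Consumers bear the larger share: $10 per book.

Without the tax, 486 − 4P = 5P − 162 gives 9P = 648, so P* = $72 and Q* = 198.
With the tax collected from sellers, supply shifts: Qs = 5(P − 18) − 162.
Solving gives Q = 158 with consumers paying $82 and sellers receiving $64 (the $18 wedge).
Per-book burden: consumers $10, sellers $8.
Consumers take the larger share because demand is less price-elastic here (demand slope 4 vs supply slope 5).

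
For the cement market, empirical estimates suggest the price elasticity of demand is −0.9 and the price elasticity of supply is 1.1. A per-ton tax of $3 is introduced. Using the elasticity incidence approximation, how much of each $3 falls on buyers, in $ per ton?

Buyers bear ≈ $1.65 per ton.

Incidence ratio: buyers' share ≈ εs / (εs + |εd|) = 1.1 / (1.1 + 0.9) = 0.55.
So buyers bear ≈ 0.55 × $3 = $1.65; producers bear $1.35.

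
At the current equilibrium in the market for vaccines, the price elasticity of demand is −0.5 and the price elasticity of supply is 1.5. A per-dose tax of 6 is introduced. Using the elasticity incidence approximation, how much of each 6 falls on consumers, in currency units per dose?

Incidence ratio: consumers' share ≈ εs / (εs + |εd|) = 1.5 / (1.5 + 0.5) = 0.75.
So consumers bear ≈ 0.75 × 6 = 4.5; suppliers bear 1.5.

Consumers bear ≈ 4.5 per dose.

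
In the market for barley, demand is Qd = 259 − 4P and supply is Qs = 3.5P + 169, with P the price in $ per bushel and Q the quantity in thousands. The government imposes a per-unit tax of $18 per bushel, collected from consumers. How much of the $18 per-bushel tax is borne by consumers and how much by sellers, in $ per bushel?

Consumers bear $8.4 per bushel; sellers bear $9.6 per bushel.

Without the tax, 259 − 4P = 3.5P + 169 gives 7.5P = 90, so P* = $12 and Q* = 211.
With the tax collected from consumers, demand (in seller-price terms) shifts: Qd = 259 − 4(P + 18).
New equilibrium: consumers pay $20.4, sellers receive $2.4, Q = 177.4. (Wedge: Pb − Ps = 18.)
Burden on consumers: $8.4; on sellers: $9.6. (They sum to $18.)
The less price-elastic side of the market bears the larger share of a per-unit tax.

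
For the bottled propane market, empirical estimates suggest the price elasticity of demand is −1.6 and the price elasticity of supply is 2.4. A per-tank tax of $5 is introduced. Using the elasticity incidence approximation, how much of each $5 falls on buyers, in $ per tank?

Incidence ratio: buyers' share ≈ εs / (εs + |εd|) = 2.4 / (2.4 + 1.6) = 0.6.
So buyers bear ≈ 0.6 × $5 = $3; suppliers bear $2.

Buyers bear ≈ $3 per tank.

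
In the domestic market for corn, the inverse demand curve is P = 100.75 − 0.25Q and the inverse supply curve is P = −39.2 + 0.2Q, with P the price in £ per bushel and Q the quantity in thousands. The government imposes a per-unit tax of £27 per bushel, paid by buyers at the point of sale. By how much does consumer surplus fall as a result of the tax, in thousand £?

Consumer surplus falls by £4215 thousand.

Rewrite in direct form: Qd = 403 − 4P and Qs = 5P + 196.
Before the tax: set 403 − 4P = 5P + 196 → P* = £23, Q* = 311.
With the tax collected from buyers, demand (in seller-price terms) shifts: Qd = 403 − 4(P + 27).
Solving gives Q = 251 with buyers paying £38 and producers receiving £11 (the £27 wedge).
ΔCS is the trapezoid between Q = 251 and Q = 311 of height £15: ½ · (311 + 251) · 15 = £4215.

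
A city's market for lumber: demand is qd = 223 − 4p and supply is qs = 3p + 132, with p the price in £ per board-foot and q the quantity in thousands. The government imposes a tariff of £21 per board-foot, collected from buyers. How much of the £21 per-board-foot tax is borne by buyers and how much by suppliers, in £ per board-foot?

Buyers bear £9 per board-foot; suppliers bear £12 per board-foot.

Before the tax: set 223 − 4p = 3p + 132 → p* = £13, q* = 171.
With the tax collected from buyers, demand (in seller-price terms) shifts: qd = 223 − 4(p + 21).
Solving gives q = 135 with buyers paying £22 and suppliers receiving £1 (the £21 wedge).
Burden on buyers: £9; on suppliers: £12. (They sum to £21.)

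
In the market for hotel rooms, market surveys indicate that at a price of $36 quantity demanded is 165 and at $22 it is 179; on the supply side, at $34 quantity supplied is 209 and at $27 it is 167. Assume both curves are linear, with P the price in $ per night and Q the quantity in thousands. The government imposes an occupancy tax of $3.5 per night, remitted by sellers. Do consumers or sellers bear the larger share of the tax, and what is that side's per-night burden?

Demand slope: (179 − 165)/(22 − 36) = -1, so Qd = 201 − P.
Supply slope: (167 − 209)/(27 − 34) = 6, so Qs = 6P + 5.
Without the tax, 201 − P = 6P + 5 gives 7P = 196, so P* = $28 and Q* = 173.
With the tax collected from sellers, supply shifts: Qs = 6(P − 3.5) + 5.
Solving gives Q = 170 with consumers paying $31 and sellers receiving $27.5 (the $3.5 wedge).
Per-night burden: consumers $3, sellers $0.5.
Consumers take the larger share because demand is less price-elastic here (demand slope 1 vs supply slope 6).

Consumers bear the larger share: $3 per night.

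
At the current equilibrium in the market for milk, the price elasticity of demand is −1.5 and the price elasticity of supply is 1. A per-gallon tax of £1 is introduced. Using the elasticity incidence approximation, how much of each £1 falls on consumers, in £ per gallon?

Incidence ratio: consumers' share ≈ εs / (εs + |εd|) = 1 / (1 + 1.5) = 0.4.
So consumers bear ≈ 0.4 × £1 = £0.4; sellers bear £0.6.

Consumers bear ≈ £0.4 per gallon.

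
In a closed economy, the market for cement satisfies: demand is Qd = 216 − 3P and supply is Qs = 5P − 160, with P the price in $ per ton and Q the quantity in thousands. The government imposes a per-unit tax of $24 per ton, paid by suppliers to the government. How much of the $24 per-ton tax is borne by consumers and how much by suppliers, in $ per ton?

Before the tax: set 216 − 3P = 5P − 160 → P* = $47, Q* = 75.
With the tax collected from suppliers, supply shifts: Qs = 5(P − 24) − 160.
Solving gives Q = 30 with consumers paying $62 and suppliers receiving $38 (the $24 wedge).
Burden on consumers: $15; on suppliers: $9. (They sum to $24.)
The less price-elastic side of the market bears the larger share of a per-unit tax.

Consumers bear $15 per ton; suppliers bear $9 per ton.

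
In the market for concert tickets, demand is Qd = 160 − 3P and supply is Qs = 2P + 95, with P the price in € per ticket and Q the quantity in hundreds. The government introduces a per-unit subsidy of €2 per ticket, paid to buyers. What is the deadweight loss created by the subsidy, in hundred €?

Deadweight loss = €2.4 hundred.

Before the subsidy: set 160 − 3P = 2P + 95 → P* = €13, Q* = 121.
With a per-unit subsidy paid to buyers, each effectively pays P − 2, so demand becomes Qd = 160 − 3(P − 2).
New equilibrium: buyers pay €12.2, producers receive €14.2, Q = 123.4. (Wedge: Pb − Ps = −2.)
Quantity rises by |ΔQ| = |121 − 123.4| = 2.4.
DWL = ½ · t · |ΔQ| = ½ · 2 · 2.4 = €2.4.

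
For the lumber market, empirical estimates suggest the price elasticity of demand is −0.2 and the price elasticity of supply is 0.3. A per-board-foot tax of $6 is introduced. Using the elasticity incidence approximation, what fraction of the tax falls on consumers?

Incidence ratio: consumers' share ≈ εs / (εs + |εd|) = 0.3 / (0.3 + 0.2) = 0.6.
Supply is the more elastic side, so consumers bear the larger share.

Consumers' share ≈ 0.6.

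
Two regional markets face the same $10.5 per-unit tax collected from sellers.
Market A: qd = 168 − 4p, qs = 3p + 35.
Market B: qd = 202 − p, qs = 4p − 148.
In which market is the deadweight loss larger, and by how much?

Market A, by $50.4.

Market A: pre-tax p* = $19, q* = 92; post-tax q = 74; deadweight loss = $94.5.
Market B: pre-tax p* = $70, q* = 132; post-tax q = 123.6; deadweight loss = $44.1.
Difference: $94.5 vs $44.1 → market A is larger by $50.4.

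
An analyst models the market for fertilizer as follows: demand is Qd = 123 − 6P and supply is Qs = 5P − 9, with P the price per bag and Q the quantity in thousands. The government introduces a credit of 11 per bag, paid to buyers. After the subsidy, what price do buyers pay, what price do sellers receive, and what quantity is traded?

Buyers pay 7; sellers receive 18; quantity = 81.

Without the subsidy, 123 − 6P = 5P − 9 gives 11P = 132, so P* = 12 and Q* = 51.
With a per-unit subsidy paid to buyers, each effectively pays P − 11, so demand becomes Qd = 123 − 6(P − 11).
New equilibrium: buyers pay 7, sellers receive 18, Q = 81. (Wedge: Pb − Ps = −11.)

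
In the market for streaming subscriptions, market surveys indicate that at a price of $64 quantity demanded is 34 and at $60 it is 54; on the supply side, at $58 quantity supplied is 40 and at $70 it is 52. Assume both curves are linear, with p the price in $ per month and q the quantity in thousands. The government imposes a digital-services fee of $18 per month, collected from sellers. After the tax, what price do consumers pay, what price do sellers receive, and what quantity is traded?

Consumers pay $65; sellers receive $47; quantity = 29.

Demand slope: (54 − 34)/(60 − 64) = -5, so qd = 354 − 5p.
Supply slope: (52 − 40)/(70 − 58) = 1, so qs = p − 18.
Before the tax: set 354 − 5p = p − 18 → p* = $62, q* = 44.
With the tax collected from sellers, supply shifts: qs = (p − 18) − 18.
Solving gives q = 29 with consumers paying $65 and sellers receiving $47 (the $18 wedge).
The less price-elastic side of the market bears the larger share of a per-unit tax.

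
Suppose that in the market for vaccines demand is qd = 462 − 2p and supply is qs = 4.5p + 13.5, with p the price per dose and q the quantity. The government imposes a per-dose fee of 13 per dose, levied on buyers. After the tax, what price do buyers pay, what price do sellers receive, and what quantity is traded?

Buyers pay 78; sellers receive 65; quantity = 306.

Without the tax, 462 − 2p = 4.5p + 13.5 gives 6.5p = 448.5, so p* = 69 and q* = 324.
With the tax collected from buyers, demand (in seller-price terms) shifts: qd = 462 − 2(p + 13).
Solving gives q = 306 with buyers paying 78 and sellers receiving 65 (the 13 wedge).
The less price-elastic side of the market bears the larger share of a per-unit tax.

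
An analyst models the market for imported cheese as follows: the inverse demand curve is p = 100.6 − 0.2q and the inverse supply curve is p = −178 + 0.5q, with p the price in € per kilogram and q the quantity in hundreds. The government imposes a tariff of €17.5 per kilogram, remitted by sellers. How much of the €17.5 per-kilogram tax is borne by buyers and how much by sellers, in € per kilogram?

Inverting to q(p) form: qd = 503 − 5p; qs = 2p + 356.
Before the tax: set 503 − 5p = 2p + 356 → p* = €21, q* = 398.
With the tax collected from sellers, supply shifts: qs = 2(p − 17.5) + 356.
Solving gives q = 373 with buyers paying €26 and sellers receiving €8.5 (the €17.5 wedge).
Burden on buyers: €5; on sellers: €12.5. (They sum to €17.5.)
The less price-elastic side of the market bears the larger share of a per-unit tax.

Buyers bear €5 per kilogram; sellers bear €12.5 per kilogram.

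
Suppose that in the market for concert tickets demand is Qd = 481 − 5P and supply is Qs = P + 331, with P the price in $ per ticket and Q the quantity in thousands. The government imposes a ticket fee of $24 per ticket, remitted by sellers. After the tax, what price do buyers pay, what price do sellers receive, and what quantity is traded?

Buyers pay $29; sellers receive $5; quantity = 336.

Before the tax: set 481 − 5P = P + 331 → P* = $25, Q* = 356.
With the tax collected from sellers, supply shifts: Qs = (P − 24) + 331.
New equilibrium: buyers pay $29, sellers receive $5, Q = 336. (Wedge: Pb − Ps = 24.)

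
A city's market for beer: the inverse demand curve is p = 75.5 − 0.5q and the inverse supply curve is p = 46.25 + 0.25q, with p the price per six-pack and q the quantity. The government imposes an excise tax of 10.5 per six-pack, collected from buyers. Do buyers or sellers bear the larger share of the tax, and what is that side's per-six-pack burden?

Buyers bear the larger share: 7 per six-pack.

Inverting to q(p) form: qd = 151 − 2p; qs = 4p − 185.
Before the tax: set 151 − 2p = 4p − 185 → p* = 56, q* = 39.
With the tax collected from buyers, demand (in seller-price terms) shifts: qd = 151 − 2(p + 10.5).
Solving gives q = 25 with buyers paying 63 and sellers receiving 52.5 (the 10.5 wedge).
Per-six-pack burden: buyers 7, sellers 3.5.
Buyers take the larger share because demand is less price-elastic here (demand slope 2 vs supply slope 4).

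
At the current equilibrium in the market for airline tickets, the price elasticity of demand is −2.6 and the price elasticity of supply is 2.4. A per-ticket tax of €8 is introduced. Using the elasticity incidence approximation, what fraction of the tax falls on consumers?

Consumers' share ≈ 0.48.

Incidence ratio: consumers' share ≈ εs / (εs + |εd|) = 2.4 / (2.4 + 2.6) = 0.48.
Supply is the less elastic side, so consumers bear the smaller share.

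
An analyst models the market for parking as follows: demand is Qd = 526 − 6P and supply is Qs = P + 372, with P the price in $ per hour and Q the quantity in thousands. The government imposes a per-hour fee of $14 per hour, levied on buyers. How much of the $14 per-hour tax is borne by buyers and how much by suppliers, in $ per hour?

Buyers bear $2 per hour; suppliers bear $12 per hour.

Before the tax: set 526 − 6P = P + 372 → P* = $22, Q* = 394.
With the tax collected from buyers, demand (in seller-price terms) shifts: Qd = 526 − 6(P + 14).
New equilibrium: buyers pay $24, suppliers receive $10, Q = 382. (Wedge: Pb − Ps = 14.)
Burden on buyers: $2; on suppliers: $12. (They sum to $14.)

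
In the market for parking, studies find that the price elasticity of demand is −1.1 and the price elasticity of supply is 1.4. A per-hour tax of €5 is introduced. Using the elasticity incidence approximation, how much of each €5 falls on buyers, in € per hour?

Buyers bear ≈ €2.8 per hour.

Incidence ratio: buyers' share ≈ εs / (εs + |εd|) = 1.4 / (1.4 + 1.1) = 0.56.
So buyers bear ≈ 0.56 × €5 = €2.8; sellers bear €2.2.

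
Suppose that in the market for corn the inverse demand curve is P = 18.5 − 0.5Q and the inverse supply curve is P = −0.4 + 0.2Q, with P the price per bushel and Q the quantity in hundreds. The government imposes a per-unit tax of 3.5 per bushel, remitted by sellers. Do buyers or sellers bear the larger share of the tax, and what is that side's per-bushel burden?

Buyers bear the larger share: 2.5 per bushel.

Rewrite in direct form: Qd = 37 − 2P and Qs = 5P + 2.
Before the tax: set 37 − 2P = 5P + 2 → P* = 5, Q* = 27.
With the tax collected from sellers, supply shifts: Qs = 5(P − 3.5) + 2.
Solving gives Q = 22 with buyers paying 7.5 and sellers receiving 4 (the 3.5 wedge).
Per-bushel burden: buyers 2.5, sellers 1.
Buyers take the larger share because demand is less price-elastic here (demand slope 2 vs supply slope 5).
The less price-elastic side of the market bears the larger share of a per-unit tax.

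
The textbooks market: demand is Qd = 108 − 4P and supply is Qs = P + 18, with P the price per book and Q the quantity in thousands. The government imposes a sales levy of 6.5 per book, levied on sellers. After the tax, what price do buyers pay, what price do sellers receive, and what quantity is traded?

Buyers pay 19.3; sellers receive 12.8; quantity = 30.8.

Without the tax, 108 − 4P = P + 18 gives 5P = 90, so P* = 18 and Q* = 36.
With the tax collected from sellers, supply shifts: Qs = (P − 6.5) + 18.
New equilibrium: buyers pay 19.3, sellers receive 12.8, Q = 30.8. (Wedge: Pb − Ps = 6.5.)
The less price-elastic side of the market bears the larger share of a per-unit tax.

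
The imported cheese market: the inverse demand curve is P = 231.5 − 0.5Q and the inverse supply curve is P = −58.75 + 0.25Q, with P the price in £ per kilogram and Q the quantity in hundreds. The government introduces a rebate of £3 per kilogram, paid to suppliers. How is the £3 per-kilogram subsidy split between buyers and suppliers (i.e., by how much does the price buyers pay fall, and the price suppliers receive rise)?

Inverting to Q(P) form: Qd = 463 − 2P; Qs = 4P + 235.
Before the subsidy: set 463 − 2P = 4P + 235 → P* = £38, Q* = 387.
With a per-unit subsidy paid to suppliers, each receives P + 3 per unit sold, so supply becomes Qs = 4(P + 3) + 235.
Solving gives Q = 391 with buyers paying £36 and suppliers receiving £39 (the £3 wedge).
Gain to buyers: £2; to suppliers: £1. (They sum to £3.)

Buyers gain £2 per kilogram; suppliers gain £1 per kilogram.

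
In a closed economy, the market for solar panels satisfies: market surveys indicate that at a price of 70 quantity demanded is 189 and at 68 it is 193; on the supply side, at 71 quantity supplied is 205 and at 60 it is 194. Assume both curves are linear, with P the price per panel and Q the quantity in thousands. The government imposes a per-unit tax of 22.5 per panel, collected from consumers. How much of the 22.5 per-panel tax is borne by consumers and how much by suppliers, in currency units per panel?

Consumers bear 7.5 per panel; suppliers bear 15 per panel.

Demand slope: (193 − 189)/(68 − 70) = -2, so Qd = 329 − 2P.
Supply slope: (194 − 205)/(60 − 71) = 1, so Qs = P + 134.
Without the tax, 329 − 2P = P + 134 gives 3P = 195, so P* = 65 and Q* = 199.
With the tax collected from consumers, demand (in seller-price terms) shifts: Qd = 329 − 2(P + 22.5).
New equilibrium: consumers pay 72.5, suppliers receive 50, Q = 184. (Wedge: Pb − Ps = 22.5.)
Burden on consumers: 7.5; on suppliers: 15. (They sum to 22.5.)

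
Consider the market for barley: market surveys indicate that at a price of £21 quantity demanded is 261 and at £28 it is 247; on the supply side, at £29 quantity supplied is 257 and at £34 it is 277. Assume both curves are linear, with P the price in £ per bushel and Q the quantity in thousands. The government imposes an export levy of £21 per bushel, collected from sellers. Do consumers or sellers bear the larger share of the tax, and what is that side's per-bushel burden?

Demand slope: (247 − 261)/(28 − 21) = -2, so Qd = 303 − 2P.
Supply slope: (277 − 257)/(34 − 29) = 4, so Qs = 4P + 141.
Without the tax, 303 − 2P = 4P + 141 gives 6P = 162, so P* = £27 and Q* = 249.
With the tax collected from sellers, supply shifts: Qs = 4(P − 21) + 141.
Solving gives Q = 221 with consumers paying £41 and sellers receiving £20 (the £21 wedge).
Per-bushel burden: consumers £14, sellers £7.
Consumers take the larger share because demand is less price-elastic here (demand slope 2 vs supply slope 4).

Consumers bear the larger share: £14 per bushel.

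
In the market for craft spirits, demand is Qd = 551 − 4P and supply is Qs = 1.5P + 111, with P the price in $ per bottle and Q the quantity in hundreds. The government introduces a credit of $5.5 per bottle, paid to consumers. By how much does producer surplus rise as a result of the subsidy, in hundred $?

Before the subsidy: set 551 − 4P = 1.5P + 111 → P* = $80, Q* = 231.
With a per-unit subsidy paid to consumers, each effectively pays P − 5.5, so demand becomes Qd = 551 − 4(P − 5.5).
New equilibrium: consumers pay $78.5, suppliers receive $84, Q = 237. (Wedge: Pb − Ps = −5.5.)
ΔPS is the trapezoid between Q = 237 and Q = 231 of height $4: ½ · (231 + 237) · 4 = $936.

Producer surplus rises by $936 hundred.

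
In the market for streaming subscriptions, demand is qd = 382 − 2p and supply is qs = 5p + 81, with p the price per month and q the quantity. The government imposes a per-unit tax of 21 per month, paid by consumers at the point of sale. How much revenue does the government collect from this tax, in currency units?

Without the tax, 382 − 2p = 5p + 81 gives 7p = 301, so p* = 43 and q* = 296.
With the tax collected from consumers, demand (in seller-price terms) shifts: qd = 382 − 2(p + 21).
Solving gives q = 266 with consumers paying 58 and producers receiving 37 (the 21 wedge).
Revenue = t · Q = 21 · 266 = 5586.

Tax revenue = 5586.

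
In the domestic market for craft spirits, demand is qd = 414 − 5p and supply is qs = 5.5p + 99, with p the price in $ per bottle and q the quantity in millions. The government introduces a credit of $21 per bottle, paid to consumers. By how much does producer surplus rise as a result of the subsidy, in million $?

Before the subsidy: set 414 − 5p = 5.5p + 99 → p* = $30, q* = 264.
With a per-unit subsidy paid to consumers, each effectively pays p − 21, so demand becomes qd = 414 − 5(p − 21).
Solving gives q = 319 with consumers paying $19 and producers receiving $40 (the $21 wedge).
ΔPS is the trapezoid between Q = 319 and Q = 264 of height $10: ½ · (264 + 319) · 10 = $2915.

Producer surplus rises by $2915 million.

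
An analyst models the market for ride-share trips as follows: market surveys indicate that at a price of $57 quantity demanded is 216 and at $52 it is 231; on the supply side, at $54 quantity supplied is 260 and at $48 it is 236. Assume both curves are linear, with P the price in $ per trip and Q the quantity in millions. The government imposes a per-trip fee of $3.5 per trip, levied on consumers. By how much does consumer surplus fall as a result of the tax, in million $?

Consumer surplus falls by $474 million.

Demand slope: (231 − 216)/(52 − 57) = -3, so Qd = 387 − 3P.
Supply slope: (236 − 260)/(48 − 54) = 4, so Qs = 4P + 44.
Before the tax: set 387 − 3P = 4P + 44 → P* = $49, Q* = 240.
With the tax collected from consumers, demand (in seller-price terms) shifts: Qd = 387 − 3(P + 3.5).
New equilibrium: consumers pay $51, producers receive $47.5, Q = 234. (Wedge: Pb − Ps = 3.5.)
ΔCS is the trapezoid between Q = 234 and Q = 240 of height $2: ½ · (240 + 234) · 2 = $474.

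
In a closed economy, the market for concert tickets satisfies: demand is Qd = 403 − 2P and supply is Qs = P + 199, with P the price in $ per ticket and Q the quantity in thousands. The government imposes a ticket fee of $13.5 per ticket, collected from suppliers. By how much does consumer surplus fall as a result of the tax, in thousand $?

Consumer surplus falls by $1181.25 thousand.

Without the tax, 403 − 2P = P + 199 gives 3P = 204, so P* = $68 and Q* = 267.
With the tax collected from suppliers, supply shifts: Qs = (P − 13.5) + 199.
New equilibrium: buyers pay $72.5, suppliers receive $59, Q = 258. (Wedge: Pb − Ps = 13.5.)
ΔCS is the trapezoid between Q = 258 and Q = 267 of height $4.5: ½ · (267 + 258) · 4.5 = $1181.25.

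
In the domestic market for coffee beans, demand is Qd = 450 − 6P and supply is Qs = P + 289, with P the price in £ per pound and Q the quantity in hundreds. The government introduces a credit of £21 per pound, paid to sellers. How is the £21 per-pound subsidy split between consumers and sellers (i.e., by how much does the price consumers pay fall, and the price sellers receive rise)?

Without the subsidy, 450 − 6P = P + 289 gives 7P = 161, so P* = £23 and Q* = 312.
With a per-unit subsidy paid to sellers, each receives P + 21 per unit sold, so supply becomes Qs = (P + 21) + 289.
New equilibrium: consumers pay £20, sellers receive £41, Q = 330. (Wedge: Pb − Ps = −21.)
Gain to consumers: £3; to sellers: £18. (They sum to £21.)

Consumers gain £3 per pound; sellers gain £18 per pound.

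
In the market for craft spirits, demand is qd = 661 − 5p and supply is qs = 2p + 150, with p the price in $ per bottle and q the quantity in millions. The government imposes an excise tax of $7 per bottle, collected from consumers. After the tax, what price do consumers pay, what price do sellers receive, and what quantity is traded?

Consumers pay $75; sellers receive $68; quantity = 286.

Before the tax: set 661 − 5p = 2p + 150 → p* = $73, q* = 296.
With the tax collected from consumers, demand (in seller-price terms) shifts: qd = 661 − 5(p + 7).
New equilibrium: consumers pay $75, sellers receive $68, q = 286. (Wedge: pb − ps = 7.)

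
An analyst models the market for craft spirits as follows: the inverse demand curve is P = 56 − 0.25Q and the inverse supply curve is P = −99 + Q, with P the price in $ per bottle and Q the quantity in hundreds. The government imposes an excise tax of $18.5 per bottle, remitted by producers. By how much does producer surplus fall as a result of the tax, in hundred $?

Rewrite in direct form: Qd = 224 − 4P and Qs = P + 99.
Before the tax: set 224 − 4P = P + 99 → P* = $25, Q* = 124.
With the tax collected from producers, supply shifts: Qs = (P − 18.5) + 99.
New equilibrium: buyers pay $28.7, producers receive $10.2, Q = 109.2. (Wedge: Pb − Ps = 18.5.)
ΔPS is the trapezoid between Q = 109.2 and Q = 124 of height $14.8: ½ · (124 + 109.2) · 14.8 = $1725.68.

Producer surplus falls by $1725.68 hundred.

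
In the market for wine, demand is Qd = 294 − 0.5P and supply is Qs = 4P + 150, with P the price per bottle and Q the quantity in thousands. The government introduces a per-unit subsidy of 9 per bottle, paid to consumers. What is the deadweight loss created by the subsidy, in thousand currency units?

Without the subsidy, 294 − 0.5P = 4P + 150 gives 4.5P = 144, so P* = 32 and Q* = 278.
With a per-unit subsidy paid to consumers, each effectively pays P − 9, so demand becomes Qd = 294 − 0.5(P − 9).
Solving gives Q = 282 with consumers paying 24 and producers receiving 33 (the 9 wedge).
Quantity rises by |ΔQ| = |278 − 282| = 4.
DWL = ½ · t · |ΔQ| = ½ · 9 · 4 = 18.

Deadweight loss = 18 thousand.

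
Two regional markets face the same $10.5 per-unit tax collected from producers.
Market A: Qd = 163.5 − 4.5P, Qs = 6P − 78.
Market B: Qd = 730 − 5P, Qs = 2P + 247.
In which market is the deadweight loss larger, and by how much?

Market A: pre-tax P* = $23, Q* = 60; post-tax Q = 33; deadweight loss = $141.75.
Market B: pre-tax P* = $69, Q* = 385; post-tax Q = 370; deadweight loss = $78.75.
Difference: $141.75 vs $78.75 → market A is larger by $63.

Market A, by $63.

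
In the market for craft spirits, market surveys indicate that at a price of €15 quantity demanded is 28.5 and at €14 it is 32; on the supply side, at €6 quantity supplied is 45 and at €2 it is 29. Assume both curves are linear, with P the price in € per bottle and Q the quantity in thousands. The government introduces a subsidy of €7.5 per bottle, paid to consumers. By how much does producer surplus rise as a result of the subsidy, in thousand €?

Producer surplus rises by €210 thousand.

Demand slope: (32 − 28.5)/(14 − 15) = -3.5, so Qd = 81 − 3.5P.
Supply slope: (29 − 45)/(2 − 6) = 4, so Qs = 4P + 21.
Without the subsidy, 81 − 3.5P = 4P + 21 gives 7.5P = 60, so P* = €8 and Q* = 53.
With a per-unit subsidy paid to consumers, each effectively pays P − 7.5, so demand becomes Qd = 81 − 3.5(P − 7.5).
New equilibrium: consumers pay €4, sellers receive €11.5, Q = 67. (Wedge: Pb − Ps = −7.5.)
ΔPS is the trapezoid between Q = 67 and Q = 53 of height €3.5: ½ · (53 + 67) · 3.5 = €210.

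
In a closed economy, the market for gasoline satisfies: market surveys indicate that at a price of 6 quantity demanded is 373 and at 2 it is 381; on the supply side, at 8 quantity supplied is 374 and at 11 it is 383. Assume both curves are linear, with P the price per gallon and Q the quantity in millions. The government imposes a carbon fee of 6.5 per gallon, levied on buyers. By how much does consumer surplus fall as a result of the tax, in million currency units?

Demand slope: (381 − 373)/(2 − 6) = -2, so Qd = 385 − 2P.
Supply slope: (383 − 374)/(11 − 8) = 3, so Qs = 3P + 350.
Before the tax: set 385 − 2P = 3P + 350 → P* = 7, Q* = 371.
With the tax collected from buyers, demand (in seller-price terms) shifts: Qd = 385 − 2(P + 6.5).
New equilibrium: buyers pay 10.9, sellers receive 4.4, Q = 363.2. (Wedge: Pb − Ps = 6.5.)
ΔCS is the trapezoid between Q = 363.2 and Q = 371 of height 3.9: ½ · (371 + 363.2) · 3.9 = 1431.69.

Consumer surplus falls by 1431.69 million.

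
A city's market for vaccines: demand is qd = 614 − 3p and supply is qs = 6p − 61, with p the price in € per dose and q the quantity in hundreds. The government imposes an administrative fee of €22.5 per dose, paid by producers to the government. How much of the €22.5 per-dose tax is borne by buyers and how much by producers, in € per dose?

Without the tax, 614 − 3p = 6p − 61 gives 9p = 675, so p* = €75 and q* = 389.
With the tax collected from producers, supply shifts: qs = 6(p − 22.5) − 61.
New equilibrium: buyers pay €90, producers receive €67.5, q = 344. (Wedge: pb − ps = 22.5.)
Burden on buyers: €15; on producers: €7.5. (They sum to €22.5.)

Buyers bear €15 per dose; producers bear €7.5 per dose.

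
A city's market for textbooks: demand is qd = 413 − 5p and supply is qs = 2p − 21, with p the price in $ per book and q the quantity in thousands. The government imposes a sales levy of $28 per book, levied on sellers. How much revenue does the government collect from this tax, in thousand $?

Without the tax, 413 − 5p = 2p − 21 gives 7p = 434, so p* = $62 and q* = 103.
With the tax collected from sellers, supply shifts: qs = 2(p − 28) − 21.
New equilibrium: buyers pay $70, sellers receive $42, q = 63. (Wedge: pb − ps = 28.)
Revenue = t · Q = 28 · 63 = $1764.

Tax revenue = $1764 thousand.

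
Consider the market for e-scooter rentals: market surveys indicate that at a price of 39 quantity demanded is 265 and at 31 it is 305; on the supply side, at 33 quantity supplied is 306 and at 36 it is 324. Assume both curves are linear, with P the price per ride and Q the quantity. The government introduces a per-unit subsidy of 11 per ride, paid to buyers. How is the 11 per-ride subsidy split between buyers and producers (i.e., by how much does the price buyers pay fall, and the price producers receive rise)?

Buyers gain 6 per ride; producers gain 5 per ride.

Demand slope: (305 − 265)/(31 − 39) = -5, so Qd = 460 − 5P.
Supply slope: (324 − 306)/(36 − 33) = 6, so Qs = 6P + 108.
Without the subsidy, 460 − 5P = 6P + 108 gives 11P = 352, so P* = 32 and Q* = 300.
With a per-unit subsidy paid to buyers, each effectively pays P − 11, so demand becomes Qd = 460 − 5(P − 11).
Solving gives Q = 330 with buyers paying 26 and producers receiving 37 (the 11 wedge).
Gain to buyers: 6; to producers: 5. (They sum to 11.)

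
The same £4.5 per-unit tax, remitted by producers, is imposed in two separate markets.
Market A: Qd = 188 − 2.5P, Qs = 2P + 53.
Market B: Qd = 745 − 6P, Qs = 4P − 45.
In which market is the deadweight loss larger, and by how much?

Market B, by £13.05.

Market A: pre-tax P* = £30, Q* = 113; post-tax Q = 108; deadweight loss = £11.25.
Market B: pre-tax P* = £79, Q* = 271; post-tax Q = 260.2; deadweight loss = £24.3.
Difference: £11.25 vs £24.3 → market B is larger by £13.05.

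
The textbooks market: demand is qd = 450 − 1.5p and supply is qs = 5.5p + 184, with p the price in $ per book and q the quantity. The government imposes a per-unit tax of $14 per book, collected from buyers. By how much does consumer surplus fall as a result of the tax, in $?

Consumer surplus falls by $4232.25.

Before the tax: set 450 − 1.5p = 5.5p + 184 → p* = $38, q* = 393.
With the tax collected from buyers, demand (in seller-price terms) shifts: qd = 450 − 1.5(p + 14).
Solving gives q = 376.5 with buyers paying $49 and sellers receiving $35 (the $14 wedge).
ΔCS is the trapezoid between Q = 376.5 and Q = 393 of height $11: ½ · (393 + 376.5) · 11 = $4232.25.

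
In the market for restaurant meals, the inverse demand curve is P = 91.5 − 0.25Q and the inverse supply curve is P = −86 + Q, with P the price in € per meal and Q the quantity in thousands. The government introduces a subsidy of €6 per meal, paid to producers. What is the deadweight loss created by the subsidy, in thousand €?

Inverting to Q(P) form: Qd = 366 − 4P; Qs = P + 86.
Before the subsidy: set 366 − 4P = P + 86 → P* = €56, Q* = 142.
With a per-unit subsidy paid to producers, each receives P + 6 per unit sold, so supply becomes Qs = (P + 6) + 86.
Solving gives Q = 146.8 with buyers paying €54.8 and producers receiving €60.8 (the €6 wedge).
Quantity rises by |ΔQ| = |142 − 146.8| = 4.8.
DWL = ½ · t · |ΔQ| = ½ · 6 · 4.8 = €14.4.

Deadweight loss = €14.4 thousand.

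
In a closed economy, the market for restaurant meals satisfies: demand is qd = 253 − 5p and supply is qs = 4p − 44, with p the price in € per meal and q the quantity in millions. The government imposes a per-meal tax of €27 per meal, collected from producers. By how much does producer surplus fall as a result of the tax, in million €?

Producer surplus falls by €870 million.

Before the tax: set 253 − 5p = 4p − 44 → p* = €33, q* = 88.
With the tax collected from producers, supply shifts: qs = 4(p − 27) − 44.
Solving gives q = 28 with consumers paying €45 and producers receiving €18 (the €27 wedge).
ΔPS is the trapezoid between Q = 28 and Q = 88 of height €15: ½ · (88 + 28) · 15 = €870.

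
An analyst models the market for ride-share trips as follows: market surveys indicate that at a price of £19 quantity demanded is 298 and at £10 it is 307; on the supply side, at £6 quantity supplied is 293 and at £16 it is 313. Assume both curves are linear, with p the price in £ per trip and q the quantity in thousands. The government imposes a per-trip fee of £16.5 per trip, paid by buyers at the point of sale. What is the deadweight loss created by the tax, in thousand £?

Demand slope: (307 − 298)/(10 − 19) = -1, so qd = 317 − p.
Supply slope: (313 − 293)/(16 − 6) = 2, so qs = 2p + 281.
Before the tax: set 317 − p = 2p + 281 → p* = £12, q* = 305.
With the tax collected from buyers, demand (in seller-price terms) shifts: qd = 317 − (p + 16.5).
New equilibrium: buyers pay £23, suppliers receive £6.5, q = 294. (Wedge: pb − ps = 16.5.)
Quantity falls by |ΔQ| = |305 − 294| = 11.
DWL = ½ · t · |ΔQ| = ½ · 16.5 · 11 = £90.75.

Deadweight loss = £90.75 thousand.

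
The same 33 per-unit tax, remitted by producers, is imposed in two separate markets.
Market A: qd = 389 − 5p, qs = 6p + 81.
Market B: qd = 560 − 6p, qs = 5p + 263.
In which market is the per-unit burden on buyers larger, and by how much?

Market A: pre-tax p* = 28, q* = 249; post-tax q = 159; per-unit burden on buyers = 18.
Market B: pre-tax p* = 27, q* = 398; post-tax q = 308; per-unit burden on buyers = 15.
Difference: 18 vs 15 → market A is larger by 3.

Market A, by 3.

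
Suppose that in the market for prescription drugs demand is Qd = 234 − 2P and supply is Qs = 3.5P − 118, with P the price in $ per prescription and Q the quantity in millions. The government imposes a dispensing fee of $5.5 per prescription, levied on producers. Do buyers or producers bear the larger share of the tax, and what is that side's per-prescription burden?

Buyers bear the larger share: $3.5 per prescription.

Before the tax: set 234 − 2P = 3.5P − 118 → P* = $64, Q* = 106.
With the tax collected from producers, supply shifts: Qs = 3.5(P − 5.5) − 118.
Solving gives Q = 99 with buyers paying $67.5 and producers receiving $62 (the $5.5 wedge).
Per-prescription burden: buyers $3.5, producers $2.
Buyers take the larger share because demand is less price-elastic here (demand slope 2 vs supply slope 3.5).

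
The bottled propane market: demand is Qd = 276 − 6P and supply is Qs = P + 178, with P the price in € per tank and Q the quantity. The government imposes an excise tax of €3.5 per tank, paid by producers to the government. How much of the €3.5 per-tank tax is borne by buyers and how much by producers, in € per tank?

Buyers bear €0.5 per tank; producers bear €3 per tank.

Before the tax: set 276 − 6P = P + 178 → P* = €14, Q* = 192.
With the tax collected from producers, supply shifts: Qs = (P − 3.5) + 178.
New equilibrium: buyers pay €14.5, producers receive €11, Q = 189. (Wedge: Pb − Ps = 3.5.)
Burden on buyers: €0.5; on producers: €3. (They sum to €3.5.)
The less price-elastic side of the market bears the larger share of a per-unit tax.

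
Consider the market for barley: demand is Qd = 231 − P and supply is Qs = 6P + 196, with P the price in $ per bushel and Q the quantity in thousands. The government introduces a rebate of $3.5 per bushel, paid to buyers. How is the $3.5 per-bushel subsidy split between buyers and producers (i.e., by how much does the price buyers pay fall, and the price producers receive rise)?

Buyers gain $3 per bushel; producers gain $0.5 per bushel.

Before the subsidy: set 231 − P = 6P + 196 → P* = $5, Q* = 226.
With a per-unit subsidy paid to buyers, each effectively pays P − 3.5, so demand becomes Qd = 231 − (P − 3.5).
Solving gives Q = 229 with buyers paying $2 and producers receiving $5.5 (the $3.5 wedge).
Gain to buyers: $3; to producers: $0.5. (They sum to $3.5.)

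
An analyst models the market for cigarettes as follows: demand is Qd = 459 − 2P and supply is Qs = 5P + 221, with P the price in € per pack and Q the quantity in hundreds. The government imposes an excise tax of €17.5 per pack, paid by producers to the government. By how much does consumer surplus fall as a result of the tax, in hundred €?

Consumer surplus falls by €4731.25 hundred.

Without the tax, 459 − 2P = 5P + 221 gives 7P = 238, so P* = €34 and Q* = 391.
With the tax collected from producers, supply shifts: Qs = 5(P − 17.5) + 221.
Solving gives Q = 366 with buyers paying €46.5 and producers receiving €29 (the €17.5 wedge).
ΔCS is the trapezoid between Q = 366 and Q = 391 of height €12.5: ½ · (391 + 366) · 12.5 = €4731.25.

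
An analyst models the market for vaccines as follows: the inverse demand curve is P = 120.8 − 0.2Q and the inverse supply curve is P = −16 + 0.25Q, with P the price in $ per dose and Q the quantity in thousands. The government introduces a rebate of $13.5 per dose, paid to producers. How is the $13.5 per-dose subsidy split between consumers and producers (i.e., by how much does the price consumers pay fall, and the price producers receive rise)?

Consumers gain $6 per dose; producers gain $7.5 per dose.

Inverting to Q(P) form: Qd = 604 − 5P; Qs = 4P + 64.
Without the subsidy, 604 − 5P = 4P + 64 gives 9P = 540, so P* = $60 and Q* = 304.
With a per-unit subsidy paid to producers, each receives P + 13.5 per unit sold, so supply becomes Qs = 4(P + 13.5) + 64.
Solving gives Q = 334 with consumers paying $54 and producers receiving $67.5 (the $13.5 wedge).
Gain to consumers: $6; to producers: $7.5. (They sum to $13.5.)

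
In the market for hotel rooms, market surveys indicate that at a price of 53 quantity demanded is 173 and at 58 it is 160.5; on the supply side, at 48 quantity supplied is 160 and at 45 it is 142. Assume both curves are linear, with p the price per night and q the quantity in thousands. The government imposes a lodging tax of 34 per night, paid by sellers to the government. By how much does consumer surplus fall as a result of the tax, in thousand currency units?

Consumer surplus falls by 3552 thousand.

Demand slope: (160.5 − 173)/(58 − 53) = -2.5, so qd = 305.5 − 2.5p.
Supply slope: (142 − 160)/(45 − 48) = 6, so qs = 6p − 128.
Before the tax: set 305.5 − 2.5p = 6p − 128 → p* = 51, q* = 178.
With the tax collected from sellers, supply shifts: qs = 6(p − 34) − 128.
New equilibrium: consumers pay 75, sellers receive 41, q = 118. (Wedge: pb − ps = 34.)
ΔCS is the trapezoid between Q = 118 and Q = 178 of height 24: ½ · (178 + 118) · 24 = 3552.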